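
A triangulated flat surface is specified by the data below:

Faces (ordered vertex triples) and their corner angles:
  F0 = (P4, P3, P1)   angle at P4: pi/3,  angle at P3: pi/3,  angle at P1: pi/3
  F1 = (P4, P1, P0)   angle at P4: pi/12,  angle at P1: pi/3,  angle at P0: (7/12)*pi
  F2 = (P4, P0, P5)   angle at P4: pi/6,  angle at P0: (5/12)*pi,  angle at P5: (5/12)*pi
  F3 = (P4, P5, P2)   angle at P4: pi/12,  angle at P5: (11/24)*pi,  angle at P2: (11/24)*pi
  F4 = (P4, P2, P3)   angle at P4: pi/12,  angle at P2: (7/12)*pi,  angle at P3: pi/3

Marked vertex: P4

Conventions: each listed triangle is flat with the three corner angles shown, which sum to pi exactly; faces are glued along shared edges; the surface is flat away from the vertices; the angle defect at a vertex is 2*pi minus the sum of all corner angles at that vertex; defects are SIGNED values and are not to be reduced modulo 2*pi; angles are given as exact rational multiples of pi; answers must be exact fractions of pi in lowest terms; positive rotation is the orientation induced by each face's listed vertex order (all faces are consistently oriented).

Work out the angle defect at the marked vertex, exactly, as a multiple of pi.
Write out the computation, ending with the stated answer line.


Sum of corner angles at P4: (3/4)*pi
defect = 2*pi - (3/4)*pi

Answer: defect(P4) = (5/4)*pi


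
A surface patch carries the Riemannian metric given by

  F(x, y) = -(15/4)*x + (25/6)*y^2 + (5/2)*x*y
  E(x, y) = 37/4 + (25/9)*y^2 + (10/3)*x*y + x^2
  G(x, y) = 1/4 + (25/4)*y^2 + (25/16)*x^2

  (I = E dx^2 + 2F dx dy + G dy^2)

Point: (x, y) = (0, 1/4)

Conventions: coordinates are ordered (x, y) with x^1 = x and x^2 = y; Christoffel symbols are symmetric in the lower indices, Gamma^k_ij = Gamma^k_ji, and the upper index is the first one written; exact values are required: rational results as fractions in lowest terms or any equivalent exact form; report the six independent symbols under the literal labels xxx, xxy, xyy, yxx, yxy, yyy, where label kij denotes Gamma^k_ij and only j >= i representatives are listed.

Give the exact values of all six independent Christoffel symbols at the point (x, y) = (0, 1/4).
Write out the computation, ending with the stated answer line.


E = 1357/144, F = 25/96, G = 41/64 at the point
E_x = 5/6, E_y = 25/18, F_x = -25/8, F_y = 25/12, G_x = 0, G_y = 25/8
EG - F^2 = 13753/2304;  g^inv = (2304/13753) * [[41/64, -25/96], [-25/96, 1357/144]]
first-kind symbols [ij,l] = (1/2)(d_i g_jl + d_j g_il - d_l g_ij): [xx,x] = E_x/2 = 5/12, [xx,y] = F_x - E_y/2 = -275/72, [xy,x] = E_y/2 = 25/36, [xy,y] = G_x/2 = 0, [yy,x] = F_y - G_x/2 = 25/12, [yy,y] = G_y/2 = 25/16
Gamma^x_ij = (G*[ij,x] - F*[ij,y])/(EG - F^2), Gamma^y_ij = (E*[ij,y] - F*[ij,x])/(EG - F^2)

Answer: Gamma_xxx = 8720/41259, Gamma_xxy = 1025/13753, Gamma_xyy = 4275/27506, Gamma_yxx = -748600/123777, Gamma_yxy = -1250/41259, Gamma_yyy = 32675/13753


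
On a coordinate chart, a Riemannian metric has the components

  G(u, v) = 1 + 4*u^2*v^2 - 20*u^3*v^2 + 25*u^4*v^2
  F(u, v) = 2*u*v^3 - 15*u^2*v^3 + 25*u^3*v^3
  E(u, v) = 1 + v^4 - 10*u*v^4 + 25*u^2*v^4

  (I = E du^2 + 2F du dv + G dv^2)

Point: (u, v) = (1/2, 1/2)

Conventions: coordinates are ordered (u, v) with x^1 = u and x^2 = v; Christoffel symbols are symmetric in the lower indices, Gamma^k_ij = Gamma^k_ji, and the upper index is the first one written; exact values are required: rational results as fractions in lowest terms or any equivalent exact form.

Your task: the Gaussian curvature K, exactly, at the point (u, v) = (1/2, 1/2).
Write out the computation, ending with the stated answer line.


E = 73/64, F = 3/64, G = 65/64, EG - F^2 = 37/32 at the point
E_u = 15/16, E_v = 9/8, F_u = 23/32, F_v = 9/32, G_u = 3/8, G_v = 1/16
E_vv = 27/4, F_uv = 69/16, G_uu = 23/4
Apply the Brioschi formula K = (det M1 - det M2)/(EG - F^2)^2 over the derivative matrices of E, F, G.
M1 = [[-E_vv/2 + F_uv - G_uu/2, E_u/2, F_u - E_v/2], [F_v - G_u/2, E, F], [G_v/2, F, G]] = [[-31/16, 15/32, 5/32], [3/32, 73/64, 3/64], [1/32, 3/64, 65/64]]; det M1 = -293/128
M2 = [[0, E_v/2, G_u/2], [E_v/2, E, F], [G_u/2, F, G]] = [[0, 9/16, 3/16], [9/16, 73/64, 3/64], [3/16, 3/64, 65/64]]; det M2 = -45/128
det M1 - det M2 = -31/16; K = -31/16 / (37/32)^2 = -1984/1369

Answer: K = -1984/1369


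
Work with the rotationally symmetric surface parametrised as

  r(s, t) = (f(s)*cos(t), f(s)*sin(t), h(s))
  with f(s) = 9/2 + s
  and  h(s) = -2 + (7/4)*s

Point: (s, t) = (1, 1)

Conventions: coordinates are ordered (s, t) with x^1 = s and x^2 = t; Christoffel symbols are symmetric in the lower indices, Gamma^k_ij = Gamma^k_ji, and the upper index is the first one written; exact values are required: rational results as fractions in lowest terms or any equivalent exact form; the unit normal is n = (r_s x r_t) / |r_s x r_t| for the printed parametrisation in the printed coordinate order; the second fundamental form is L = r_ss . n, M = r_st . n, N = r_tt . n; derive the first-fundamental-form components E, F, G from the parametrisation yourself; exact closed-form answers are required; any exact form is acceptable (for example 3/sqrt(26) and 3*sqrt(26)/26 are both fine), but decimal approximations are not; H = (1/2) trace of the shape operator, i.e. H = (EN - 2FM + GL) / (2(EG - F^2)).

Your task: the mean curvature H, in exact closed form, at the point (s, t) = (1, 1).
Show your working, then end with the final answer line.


f = 11/2, f' = 1, f'' = 0, h' = 7/4, h'' = 0
E = 65/16, F = 0, G = 121/4; answer radicand W^2 = 65/16
unnormalised second-form numerators: l = 0, m = 0, n = 77/8; L = l/sqrt(65/16), and similarly M = m/sqrt(W^2), N = n/sqrt(W^2)
H = (E*n - 2*F*m + G*l) / (2*(EG - F^2)*sqrt(W^2)); E*n - 2*F*m + G*l = 5005/128, EG - F^2 = 7865/64, so H = (7/44)/sqrt(65/16)

Answer: H = 7*sqrt(65)/715


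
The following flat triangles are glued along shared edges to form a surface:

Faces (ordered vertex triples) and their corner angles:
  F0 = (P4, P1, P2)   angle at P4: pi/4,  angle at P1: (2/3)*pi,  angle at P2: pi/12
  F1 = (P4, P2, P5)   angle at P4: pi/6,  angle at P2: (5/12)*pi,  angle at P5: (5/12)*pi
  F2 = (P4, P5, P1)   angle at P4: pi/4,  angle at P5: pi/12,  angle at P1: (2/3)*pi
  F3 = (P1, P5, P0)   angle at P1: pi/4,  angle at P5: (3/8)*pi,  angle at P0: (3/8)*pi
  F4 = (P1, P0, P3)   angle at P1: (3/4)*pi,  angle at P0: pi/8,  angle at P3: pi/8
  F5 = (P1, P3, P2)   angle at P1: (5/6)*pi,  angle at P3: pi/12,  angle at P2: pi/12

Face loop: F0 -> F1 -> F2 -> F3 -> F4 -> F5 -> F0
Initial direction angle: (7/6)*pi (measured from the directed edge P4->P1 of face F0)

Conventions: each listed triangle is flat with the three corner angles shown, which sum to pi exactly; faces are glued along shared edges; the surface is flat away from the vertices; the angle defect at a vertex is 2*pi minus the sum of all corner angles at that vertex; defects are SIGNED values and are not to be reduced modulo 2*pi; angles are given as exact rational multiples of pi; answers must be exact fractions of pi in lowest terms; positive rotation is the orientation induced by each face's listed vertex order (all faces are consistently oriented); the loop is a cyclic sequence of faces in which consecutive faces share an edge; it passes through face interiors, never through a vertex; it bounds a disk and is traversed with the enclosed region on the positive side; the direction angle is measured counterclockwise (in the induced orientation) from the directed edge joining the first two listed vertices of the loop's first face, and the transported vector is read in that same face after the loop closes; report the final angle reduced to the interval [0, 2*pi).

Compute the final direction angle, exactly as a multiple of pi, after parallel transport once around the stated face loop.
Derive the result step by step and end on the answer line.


enclosed vertex P1: corner angles sum to (19/6)*pi, defect = 2*pi - (19/6)*pi = (-7/6)*pi
enclosed vertex P4: corner angles sum to (2/3)*pi, defect = 2*pi - (2/3)*pi = (4/3)*pi
the rotation equals the total enclosed defect, so the final angle is initial + defects (mod 2*pi)
final angle = (7/6)*pi + pi/6 = (4/3)*pi (mod 2*pi)

Answer: final direction angle = (4/3)*pi


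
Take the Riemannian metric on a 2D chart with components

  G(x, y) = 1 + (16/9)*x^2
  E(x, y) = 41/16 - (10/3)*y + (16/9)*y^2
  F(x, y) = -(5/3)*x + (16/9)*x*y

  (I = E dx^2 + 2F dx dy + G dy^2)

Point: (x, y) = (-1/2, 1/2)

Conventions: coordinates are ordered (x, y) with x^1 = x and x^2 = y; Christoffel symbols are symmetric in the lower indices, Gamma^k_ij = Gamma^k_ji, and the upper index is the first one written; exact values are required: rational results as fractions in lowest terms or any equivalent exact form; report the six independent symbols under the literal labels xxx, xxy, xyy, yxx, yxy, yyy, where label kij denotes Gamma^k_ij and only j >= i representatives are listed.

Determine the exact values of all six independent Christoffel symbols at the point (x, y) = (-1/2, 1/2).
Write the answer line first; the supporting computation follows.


Answer: Gamma_xxx = 0, Gamma_xxy = -112/257, Gamma_xyy = 0, Gamma_yxx = 0, Gamma_yxy = -128/257, Gamma_yyy = 0

E = 193/144, F = 7/18, G = 13/9 at the point
E_x = 0, E_y = -14/9, F_x = -7/9, F_y = -8/9, G_x = -16/9, G_y = 0
EG - F^2 = 257/144;  g^inv = (144/257) * [[13/9, -7/18], [-7/18, 193/144]]
first-kind symbols [ij,l] = (1/2)(d_i g_jl + d_j g_il - d_l g_ij): [xx,x] = E_x/2 = 0, [xx,y] = F_x - E_y/2 = 0, [xy,x] = E_y/2 = -7/9, [xy,y] = G_x/2 = -8/9, [yy,x] = F_y - G_x/2 = 0, [yy,y] = G_y/2 = 0
Gamma^x_ij = (G*[ij,x] - F*[ij,y])/(EG - F^2), Gamma^y_ij = (E*[ij,y] - F*[ij,x])/(EG - F^2)


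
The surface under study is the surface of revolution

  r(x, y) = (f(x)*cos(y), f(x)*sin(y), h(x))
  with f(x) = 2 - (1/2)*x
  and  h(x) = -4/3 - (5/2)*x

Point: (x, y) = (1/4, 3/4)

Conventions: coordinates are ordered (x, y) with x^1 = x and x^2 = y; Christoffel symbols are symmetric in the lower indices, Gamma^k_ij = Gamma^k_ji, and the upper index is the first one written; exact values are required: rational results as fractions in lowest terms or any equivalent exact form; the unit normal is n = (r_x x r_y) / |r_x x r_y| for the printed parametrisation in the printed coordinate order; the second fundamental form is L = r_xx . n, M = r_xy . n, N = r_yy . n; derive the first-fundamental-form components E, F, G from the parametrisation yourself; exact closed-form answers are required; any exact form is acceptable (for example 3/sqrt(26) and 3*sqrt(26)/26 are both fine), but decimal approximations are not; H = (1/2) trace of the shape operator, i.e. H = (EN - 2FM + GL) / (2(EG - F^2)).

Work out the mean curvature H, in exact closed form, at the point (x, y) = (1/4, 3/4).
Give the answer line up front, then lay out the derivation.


Answer: H = -2*sqrt(26)/39

f = 15/8, f' = -1/2, f'' = 0, h' = -5/2, h'' = 0
E = 13/2, F = 0, G = 225/64; answer radicand W^2 = 13/2
unnormalised second-form numerators: l = 0, m = 0, n = -75/16; L = l/sqrt(13/2), and similarly M = m/sqrt(W^2), N = n/sqrt(W^2)
H = (E*n - 2*F*m + G*l) / (2*(EG - F^2)*sqrt(W^2)); E*n - 2*F*m + G*l = -975/32, EG - F^2 = 2925/128, so H = (-2/3)/sqrt(13/2)


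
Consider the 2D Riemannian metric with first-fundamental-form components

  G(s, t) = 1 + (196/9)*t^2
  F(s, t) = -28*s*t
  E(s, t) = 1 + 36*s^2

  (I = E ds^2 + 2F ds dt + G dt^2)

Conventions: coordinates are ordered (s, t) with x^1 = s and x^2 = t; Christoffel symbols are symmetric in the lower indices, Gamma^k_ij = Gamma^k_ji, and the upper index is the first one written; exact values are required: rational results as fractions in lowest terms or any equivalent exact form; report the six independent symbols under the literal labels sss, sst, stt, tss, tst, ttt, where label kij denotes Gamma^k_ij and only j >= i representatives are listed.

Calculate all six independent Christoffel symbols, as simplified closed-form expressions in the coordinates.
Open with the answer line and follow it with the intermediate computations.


Answer: Gamma_sss = 324*s/(324*s^2 + 196*t^2 + 9), Gamma_sst = 0, Gamma_stt = -252*s/(324*s^2 + 196*t^2 + 9), Gamma_tss = -252*t/(324*s^2 + 196*t^2 + 9), Gamma_tst = 0, Gamma_ttt = 196*t/(324*s^2 + 196*t^2 + 9)

E = 1 + 36*s^2; F = -28*s*t; G = 1 + (196/9)*t^2
Gamma^k_ij = (1/2) g^{kl} (d_i g_jl + d_j g_il - d_l g_ij), with g^inv = (1/(EG-F^2)) [[G, -F], [-F, E]]
first partials: E_s = 72*s, E_t = 0, F_s = -28*t, F_t = -28*s, G_s = 0, G_t = (392/9)*t
D = EG - F^2 = 1 + (196/9)*t^2 + 36*s^2
expanded: Gamma^s_ss = (G E_s - 2F F_s + F E_t)/(2D), Gamma^s_st = (G E_t - F G_s)/(2D), Gamma^s_tt = (2G F_t - G G_s - F G_t)/(2D), Gamma^t_ss = (2E F_s - E E_t - F E_s)/(2D), Gamma^t_st = (E G_s - F E_t)/(2D), Gamma^t_tt = (E G_t - 2F F_t + F G_s)/(2D); substitute and cancel common factors


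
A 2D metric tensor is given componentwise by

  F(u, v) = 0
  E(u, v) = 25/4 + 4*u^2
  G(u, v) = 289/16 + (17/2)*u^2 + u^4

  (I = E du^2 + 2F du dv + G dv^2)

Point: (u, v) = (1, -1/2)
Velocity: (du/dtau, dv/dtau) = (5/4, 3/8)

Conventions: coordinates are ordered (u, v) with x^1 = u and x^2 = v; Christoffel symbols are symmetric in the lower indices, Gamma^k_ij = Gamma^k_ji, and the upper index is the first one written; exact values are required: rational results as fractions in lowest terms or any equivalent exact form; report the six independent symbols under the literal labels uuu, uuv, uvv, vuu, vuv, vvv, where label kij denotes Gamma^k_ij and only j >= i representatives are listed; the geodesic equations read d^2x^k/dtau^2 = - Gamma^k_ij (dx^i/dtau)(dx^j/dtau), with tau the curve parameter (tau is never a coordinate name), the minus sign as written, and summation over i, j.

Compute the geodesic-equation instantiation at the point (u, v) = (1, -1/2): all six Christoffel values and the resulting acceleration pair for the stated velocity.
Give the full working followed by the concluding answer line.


E = 41/4, F = 0, G = 441/16 at the point
E_u = 8, E_v = 0, F_u = 0, F_v = 0, G_u = 21, G_v = 0
EG - F^2 = 18081/64;  g^inv = (64/18081) * [[441/16, 0], [0, 41/4]]
first-kind symbols [ij,l] = (1/2)(d_i g_jl + d_j g_il - d_l g_ij): [uu,u] = E_u/2 = 4, [uu,v] = F_u - E_v/2 = 0, [uv,u] = E_v/2 = 0, [uv,v] = G_u/2 = 21/2, [vv,u] = F_v - G_u/2 = -21/2, [vv,v] = G_v/2 = 0
Gamma^u_ij = (G*[ij,u] - F*[ij,v])/(EG - F^2), Gamma^v_ij = (E*[ij,v] - F*[ij,u])/(EG - F^2)
Gamma_uuu = 16/41, Gamma_uuv = 0, Gamma_uvv = -42/41, Gamma_vuu = 0, Gamma_vuv = 8/21, Gamma_vvv = 0
d^2u/dtau^2 = -(Gamma_uuu*(5/4)^2 + 2*Gamma_uuv*(5/4)*(3/8) + Gamma_uvv*(3/8)^2) = -611/1312
d^2v/dtau^2 = -(Gamma_vuu*(5/4)^2 + 2*Gamma_vuv*(5/4)*(3/8) + Gamma_vvv*(3/8)^2) = -5/14

Answer: Gamma_uuu = 16/41, Gamma_uuv = 0, Gamma_uvv = -42/41, Gamma_vuu = 0, Gamma_vuv = 8/21, Gamma_vvv = 0; accelerations (d^2u/dtau^2, d^2v/dtau^2) = (-611/1312, -5/14)


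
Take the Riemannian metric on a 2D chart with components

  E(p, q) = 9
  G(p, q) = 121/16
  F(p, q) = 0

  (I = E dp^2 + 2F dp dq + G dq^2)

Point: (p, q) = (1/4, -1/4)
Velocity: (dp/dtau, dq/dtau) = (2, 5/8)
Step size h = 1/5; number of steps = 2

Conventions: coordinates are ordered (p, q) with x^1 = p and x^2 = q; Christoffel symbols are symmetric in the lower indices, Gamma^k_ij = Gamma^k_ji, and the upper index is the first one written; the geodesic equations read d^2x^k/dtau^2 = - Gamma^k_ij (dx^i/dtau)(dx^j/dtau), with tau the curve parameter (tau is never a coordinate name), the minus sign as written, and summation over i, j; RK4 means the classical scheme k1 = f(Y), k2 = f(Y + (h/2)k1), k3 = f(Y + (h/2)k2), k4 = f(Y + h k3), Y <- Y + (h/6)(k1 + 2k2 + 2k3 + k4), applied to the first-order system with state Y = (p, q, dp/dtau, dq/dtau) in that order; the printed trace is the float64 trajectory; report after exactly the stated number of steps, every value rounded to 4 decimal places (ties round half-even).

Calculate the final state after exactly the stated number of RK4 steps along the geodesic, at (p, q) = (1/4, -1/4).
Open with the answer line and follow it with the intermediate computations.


Answer: p = 1.0500, q = 0.0000, dp/dtau = 2.0000, dq/dtau = 0.6250

f(Y) = (dp/dtau, dq/dtau, -Gamma^p_ij Y'^i Y'^j, -Gamma^q_ij Y'^i Y'^j) with the Gammas evaluated at the stage position; h = 0.200000; intermediate values shown to 6 dp
step 0: p = 0.2500, q = -0.2500, dp/dtau = 2.0000, dq/dtau = 0.6250
step 1:
  k1: at (p, q) = (0.250000, -0.250000), (dp/dtau, dq/dtau) = (2.000000, 0.625000); Gamma_ppp = 0.000000, Gamma_ppq = 0.000000, Gamma_pqq = 0.000000, Gamma_qpp = 0.000000, Gamma_qpq = 0.000000, Gamma_qqq = 0.000000; k1 = (2.000000, 0.625000, 0.000000, 0.000000)
  k2: at (p, q) = (0.450000, -0.187500), (dp/dtau, dq/dtau) = (2.000000, 0.625000); Gamma_ppp = 0.000000, Gamma_ppq = 0.000000, Gamma_pqq = 0.000000, Gamma_qpp = 0.000000, Gamma_qpq = 0.000000, Gamma_qqq = 0.000000; k2 = (2.000000, 0.625000, 0.000000, 0.000000)
  k3: at (p, q) = (0.450000, -0.187500), (dp/dtau, dq/dtau) = (2.000000, 0.625000); Gamma_ppp = 0.000000, Gamma_ppq = 0.000000, Gamma_pqq = 0.000000, Gamma_qpp = 0.000000, Gamma_qpq = 0.000000, Gamma_qqq = 0.000000; k3 = (2.000000, 0.625000, 0.000000, 0.000000)
  k4: at (p, q) = (0.650000, -0.125000), (dp/dtau, dq/dtau) = (2.000000, 0.625000); Gamma_ppp = 0.000000, Gamma_ppq = 0.000000, Gamma_pqq = 0.000000, Gamma_qpp = 0.000000, Gamma_qpq = 0.000000, Gamma_qqq = 0.000000; k4 = (2.000000, 0.625000, 0.000000, 0.000000)
  Y <- Y + (h/6)(k1 + 2k2 + 2k3 + k4): p = 0.6500, q = -0.1250, dp/dtau = 2.0000, dq/dtau = 0.6250
step 2:
  k1: at (p, q) = (0.650000, -0.125000), (dp/dtau, dq/dtau) = (2.000000, 0.625000); Gamma_ppp = 0.000000, Gamma_ppq = 0.000000, Gamma_pqq = 0.000000, Gamma_qpp = 0.000000, Gamma_qpq = 0.000000, Gamma_qqq = 0.000000; k1 = (2.000000, 0.625000, 0.000000, 0.000000)
  k2: at (p, q) = (0.850000, -0.062500), (dp/dtau, dq/dtau) = (2.000000, 0.625000); Gamma_ppp = 0.000000, Gamma_ppq = 0.000000, Gamma_pqq = 0.000000, Gamma_qpp = 0.000000, Gamma_qpq = 0.000000, Gamma_qqq = 0.000000; k2 = (2.000000, 0.625000, 0.000000, 0.000000)
  k3: at (p, q) = (0.850000, -0.062500), (dp/dtau, dq/dtau) = (2.000000, 0.625000); Gamma_ppp = 0.000000, Gamma_ppq = 0.000000, Gamma_pqq = 0.000000, Gamma_qpp = 0.000000, Gamma_qpq = 0.000000, Gamma_qqq = 0.000000; k3 = (2.000000, 0.625000, 0.000000, 0.000000)
  k4: at (p, q) = (1.050000, 0.000000), (dp/dtau, dq/dtau) = (2.000000, 0.625000); Gamma_ppp = 0.000000, Gamma_ppq = 0.000000, Gamma_pqq = 0.000000, Gamma_qpp = 0.000000, Gamma_qpq = 0.000000, Gamma_qqq = 0.000000; k4 = (2.000000, 0.625000, 0.000000, 0.000000)
  Y <- Y + (h/6)(k1 + 2k2 + 2k3 + k4): p = 1.0500, q = 0.0000, dp/dtau = 2.0000, dq/dtau = 0.6250


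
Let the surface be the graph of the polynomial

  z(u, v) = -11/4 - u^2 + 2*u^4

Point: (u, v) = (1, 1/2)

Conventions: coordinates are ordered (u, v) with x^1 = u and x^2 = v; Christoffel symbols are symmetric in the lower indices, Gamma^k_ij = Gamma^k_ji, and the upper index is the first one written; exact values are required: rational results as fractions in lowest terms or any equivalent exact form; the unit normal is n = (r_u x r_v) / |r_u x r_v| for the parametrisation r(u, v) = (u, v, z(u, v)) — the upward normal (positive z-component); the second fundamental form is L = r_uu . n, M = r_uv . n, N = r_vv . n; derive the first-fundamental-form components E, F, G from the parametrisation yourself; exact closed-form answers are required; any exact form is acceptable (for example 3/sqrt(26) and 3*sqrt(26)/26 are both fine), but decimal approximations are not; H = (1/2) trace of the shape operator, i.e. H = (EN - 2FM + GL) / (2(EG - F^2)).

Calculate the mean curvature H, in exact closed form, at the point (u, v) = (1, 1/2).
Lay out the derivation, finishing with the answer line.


z_u = 6, z_v = 0, z_uu = 22, z_uv = 0, z_vv = 0
E = 37, F = 0, G = 1; answer radicand W^2 = 37
unnormalised second-form numerators: l = 22, m = 0, n = 0; L = l/sqrt(37), and similarly M = m/sqrt(W^2), N = n/sqrt(W^2)
H = (E*n - 2*F*m + G*l) / (2*(EG - F^2)*sqrt(W^2)); E*n - 2*F*m + G*l = 22, EG - F^2 = 37, so H = (11/37)/sqrt(37)

Answer: H = 11*sqrt(37)/1369


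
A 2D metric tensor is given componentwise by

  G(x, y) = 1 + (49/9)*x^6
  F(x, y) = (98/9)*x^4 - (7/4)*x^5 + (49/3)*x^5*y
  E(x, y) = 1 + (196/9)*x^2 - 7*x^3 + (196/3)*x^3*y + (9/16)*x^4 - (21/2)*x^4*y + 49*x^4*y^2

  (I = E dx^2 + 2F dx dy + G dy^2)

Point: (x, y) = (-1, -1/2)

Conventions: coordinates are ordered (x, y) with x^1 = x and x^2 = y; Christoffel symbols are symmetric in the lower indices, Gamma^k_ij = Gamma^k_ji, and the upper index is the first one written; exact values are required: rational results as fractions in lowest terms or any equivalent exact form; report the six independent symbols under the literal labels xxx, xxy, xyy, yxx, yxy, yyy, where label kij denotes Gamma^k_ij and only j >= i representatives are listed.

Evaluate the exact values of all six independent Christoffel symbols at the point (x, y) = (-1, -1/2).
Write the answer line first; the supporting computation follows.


Answer: Gamma_xxx = -16906/12377, Gamma_xxy = -8988/12377, Gamma_xyy = 0, Gamma_yxx = -4424/12377, Gamma_yxy = -2352/12377, Gamma_yyy = 0

E = 11593/144, F = 749/36, G = 58/9 at the point
E_x = -8453/36, E_y = -749/6, F_x = -3353/36, F_y = -49/3, G_x = -98/3, G_y = 0
EG - F^2 = 12377/144;  g^inv = (144/12377) * [[58/9, -749/36], [-749/36, 11593/144]]
first-kind symbols [ij,l] = (1/2)(d_i g_jl + d_j g_il - d_l g_ij): [xx,x] = E_x/2 = -8453/72, [xx,y] = F_x - E_y/2 = -553/18, [xy,x] = E_y/2 = -749/12, [xy,y] = G_x/2 = -49/3, [yy,x] = F_y - G_x/2 = 0, [yy,y] = G_y/2 = 0
Gamma^x_ij = (G*[ij,x] - F*[ij,y])/(EG - F^2), Gamma^y_ij = (E*[ij,y] - F*[ij,x])/(EG - F^2)


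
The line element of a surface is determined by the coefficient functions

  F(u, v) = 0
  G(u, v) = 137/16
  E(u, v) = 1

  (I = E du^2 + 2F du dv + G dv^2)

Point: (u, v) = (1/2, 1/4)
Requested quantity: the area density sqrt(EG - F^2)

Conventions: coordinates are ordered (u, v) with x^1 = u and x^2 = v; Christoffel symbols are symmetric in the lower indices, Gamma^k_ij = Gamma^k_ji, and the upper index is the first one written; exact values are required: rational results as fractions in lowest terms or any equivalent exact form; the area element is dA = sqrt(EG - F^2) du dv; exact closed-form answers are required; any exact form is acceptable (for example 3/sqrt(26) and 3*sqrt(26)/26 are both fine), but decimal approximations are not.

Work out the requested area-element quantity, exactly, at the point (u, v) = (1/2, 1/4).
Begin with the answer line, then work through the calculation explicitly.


Answer: sqrt(EG - F^2) = sqrt(137)/4

E = 1, F = 0, G = 137/16; EG - F^2 = 137/16


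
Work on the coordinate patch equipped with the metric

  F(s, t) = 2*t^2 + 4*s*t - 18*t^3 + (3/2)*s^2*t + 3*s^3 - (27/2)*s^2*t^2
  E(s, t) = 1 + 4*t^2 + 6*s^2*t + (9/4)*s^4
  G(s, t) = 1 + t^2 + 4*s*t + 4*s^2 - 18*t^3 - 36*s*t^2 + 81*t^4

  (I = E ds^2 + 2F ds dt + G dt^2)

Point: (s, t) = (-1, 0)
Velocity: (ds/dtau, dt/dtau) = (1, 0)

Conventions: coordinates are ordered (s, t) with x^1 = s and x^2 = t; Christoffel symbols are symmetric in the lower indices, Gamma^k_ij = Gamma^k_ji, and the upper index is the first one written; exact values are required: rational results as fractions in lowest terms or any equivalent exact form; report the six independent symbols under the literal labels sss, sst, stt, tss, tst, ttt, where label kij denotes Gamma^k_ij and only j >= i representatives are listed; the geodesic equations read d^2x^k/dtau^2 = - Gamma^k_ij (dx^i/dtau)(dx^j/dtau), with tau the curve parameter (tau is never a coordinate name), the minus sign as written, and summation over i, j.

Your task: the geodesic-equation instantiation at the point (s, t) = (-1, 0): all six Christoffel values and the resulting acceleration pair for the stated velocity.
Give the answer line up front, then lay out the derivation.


Answer: Gamma_sss = -18/29, Gamma_sst = 12/29, Gamma_stt = 6/29, Gamma_tss = 24/29, Gamma_tst = -16/29, Gamma_ttt = -8/29; accelerations (d^2s/dtau^2, d^2t/dtau^2) = (18/29, -24/29)

E = 13/4, F = -3, G = 5 at the point
E_s = -9, E_t = 6, F_s = 9, F_t = -5/2, G_s = -8, G_t = -4
EG - F^2 = 29/4;  g^inv = (4/29) * [[5, 3], [3, 13/4]]
first-kind symbols [ij,l] = (1/2)(d_i g_jl + d_j g_il - d_l g_ij): [ss,s] = E_s/2 = -9/2, [ss,t] = F_s - E_t/2 = 6, [st,s] = E_t/2 = 3, [st,t] = G_s/2 = -4, [tt,s] = F_t - G_s/2 = 3/2, [tt,t] = G_t/2 = -2
Gamma^s_ij = (G*[ij,s] - F*[ij,t])/(EG - F^2), Gamma^t_ij = (E*[ij,t] - F*[ij,s])/(EG - F^2)
Gamma_sss = -18/29, Gamma_sst = 12/29, Gamma_stt = 6/29, Gamma_tss = 24/29, Gamma_tst = -16/29, Gamma_ttt = -8/29
d^2s/dtau^2 = -(Gamma_sss*(1)^2 + 2*Gamma_sst*(1)*(0) + Gamma_stt*(0)^2) = 18/29
d^2t/dtau^2 = -(Gamma_tss*(1)^2 + 2*Gamma_tst*(1)*(0) + Gamma_ttt*(0)^2) = -24/29


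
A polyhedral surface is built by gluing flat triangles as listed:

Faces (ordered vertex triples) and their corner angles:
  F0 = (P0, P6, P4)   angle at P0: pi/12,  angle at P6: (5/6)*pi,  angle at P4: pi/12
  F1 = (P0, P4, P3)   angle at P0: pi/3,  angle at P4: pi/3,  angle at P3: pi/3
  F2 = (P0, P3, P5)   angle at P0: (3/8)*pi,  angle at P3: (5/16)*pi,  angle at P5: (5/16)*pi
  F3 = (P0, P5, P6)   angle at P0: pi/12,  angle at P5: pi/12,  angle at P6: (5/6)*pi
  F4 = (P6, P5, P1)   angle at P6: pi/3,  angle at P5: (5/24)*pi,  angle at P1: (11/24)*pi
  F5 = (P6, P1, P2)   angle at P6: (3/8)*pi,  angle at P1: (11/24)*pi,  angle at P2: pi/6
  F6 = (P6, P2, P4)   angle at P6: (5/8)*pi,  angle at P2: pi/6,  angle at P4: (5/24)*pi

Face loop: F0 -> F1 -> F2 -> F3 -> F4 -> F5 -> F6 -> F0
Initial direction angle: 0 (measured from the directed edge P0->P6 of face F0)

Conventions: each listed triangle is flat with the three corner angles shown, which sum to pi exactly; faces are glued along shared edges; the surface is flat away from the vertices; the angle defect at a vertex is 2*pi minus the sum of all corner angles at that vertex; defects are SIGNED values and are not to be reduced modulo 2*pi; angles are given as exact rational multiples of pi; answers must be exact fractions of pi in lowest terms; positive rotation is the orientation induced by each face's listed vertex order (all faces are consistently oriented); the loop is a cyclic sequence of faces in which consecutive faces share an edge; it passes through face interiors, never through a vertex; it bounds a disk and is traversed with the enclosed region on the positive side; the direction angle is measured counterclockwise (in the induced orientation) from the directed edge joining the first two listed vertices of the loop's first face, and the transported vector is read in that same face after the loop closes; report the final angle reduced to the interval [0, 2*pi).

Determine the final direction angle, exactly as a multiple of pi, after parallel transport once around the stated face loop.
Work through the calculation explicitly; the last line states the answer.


enclosed vertex P0: corner angles sum to (7/8)*pi, defect = 2*pi - (7/8)*pi = (9/8)*pi
enclosed vertex P6: corner angles sum to 3*pi, defect = 2*pi - 3*pi = -pi
by Gauss-Bonnet the loop rotates the vector by the enclosed defect sum (positive orientation, mod 2*pi)
final angle = 0 + pi/8 = pi/8 (mod 2*pi)

Answer: final direction angle = pi/8


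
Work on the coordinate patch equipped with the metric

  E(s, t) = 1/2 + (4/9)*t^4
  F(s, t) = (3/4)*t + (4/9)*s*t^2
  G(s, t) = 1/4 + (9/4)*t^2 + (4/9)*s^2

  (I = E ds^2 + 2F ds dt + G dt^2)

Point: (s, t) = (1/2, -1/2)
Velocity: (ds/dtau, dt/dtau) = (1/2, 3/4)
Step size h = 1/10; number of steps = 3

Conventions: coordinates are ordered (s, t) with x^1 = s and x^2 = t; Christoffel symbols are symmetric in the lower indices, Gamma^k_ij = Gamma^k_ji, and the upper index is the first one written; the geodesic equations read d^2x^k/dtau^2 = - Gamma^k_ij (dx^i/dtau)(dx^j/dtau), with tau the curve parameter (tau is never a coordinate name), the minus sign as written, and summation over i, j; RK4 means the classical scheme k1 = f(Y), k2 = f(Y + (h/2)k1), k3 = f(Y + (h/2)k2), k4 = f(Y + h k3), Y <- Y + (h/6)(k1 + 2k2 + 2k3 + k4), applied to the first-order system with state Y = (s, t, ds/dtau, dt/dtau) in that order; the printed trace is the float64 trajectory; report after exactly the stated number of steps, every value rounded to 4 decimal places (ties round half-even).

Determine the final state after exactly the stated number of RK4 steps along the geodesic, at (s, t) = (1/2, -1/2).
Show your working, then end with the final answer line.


f(Y) = (ds/dtau, dt/dtau, -Gamma^s_ij Y'^i Y'^j, -Gamma^t_ij Y'^i Y'^j) with the Gammas evaluated at the stage position; h = 0.100000; intermediate values shown to 6 dp
step 0: s = 0.5000, t = -0.5000, ds/dtau = 0.5000, dt/dtau = 0.7500
step 1:
  k1: at (s, t) = (0.500000, -0.500000), (ds/dtau, dt/dtau) = (0.500000, 0.750000); Gamma_sss = 0.184184, Gamma_sst = -0.082082, Gamma_stt = -0.200200, Gamma_tss = 0.304304, Gamma_tst = 0.212212, Gamma_ttt = -1.287287; k1 = (0.500000, 0.750000, 0.128128, 0.488864)
  k2: at (s, t) = (0.525000, -0.462500), (ds/dtau, dt/dtau) = (0.506406, 0.774443); Gamma_sss = 0.152630, Gamma_sst = -0.016261, Gamma_stt = -0.146543, Gamma_tss = 0.267436, Gamma_tst = 0.267636, Gamma_ttt = -1.269802; k2 = (0.506406, 0.774443, 0.061504, 0.483072)
  k3: at (s, t) = (0.525320, -0.461278), (ds/dtau, dt/dtau) = (0.503075, 0.774154); Gamma_sss = 0.151718, Gamma_sst = -0.014379, Gamma_stt = -0.143981, Gamma_tss = 0.266341, Gamma_tst = 0.269222, Gamma_ttt = -1.269128; k3 = (0.503075, 0.774154, 0.059092, 0.483498)
  k4: at (s, t) = (0.550308, -0.422585), (ds/dtau, dt/dtau) = (0.505909, 0.798350); Gamma_sss = 0.121389, Gamma_sst = 0.042721, Gamma_stt = -0.075591, Gamma_tss = 0.228407, Gamma_tst = 0.325861, Gamma_ttt = -1.235348; k4 = (0.505909, 0.798350, -0.017399, 0.465680)
  Y <- Y + (h/6)(k1 + 2k2 + 2k3 + k4): s = 0.5504, t = -0.4226, ds/dtau = 0.5059, dt/dtau = 0.7981
step 2:
  k1: at (s, t) = (0.550415, -0.422574), (ds/dtau, dt/dtau) = (0.505865, 0.798128); Gamma_sss = 0.121367, Gamma_sst = 0.042752, Gamma_stt = -0.075694, Gamma_tss = 0.228376, Gamma_tst = 0.325918, Gamma_ttt = -1.235302; k1 = (0.505865, 0.798128, -0.017362, 0.465281)
  k2: at (s, t) = (0.575708, -0.382668), (ds/dtau, dt/dtau) = (0.504997, 0.821392); Gamma_sss = 0.093066, Gamma_sst = 0.089748, Gamma_stt = 0.006343, Gamma_tss = 0.190035, Gamma_tst = 0.382872, Gamma_ttt = -1.182496; k2 = (0.504997, 0.821392, -0.102468, 0.431718)
  k3: at (s, t) = (0.575664, -0.381505), (ds/dtau, dt/dtau) = (0.500742, 0.819714); Gamma_sss = 0.092380, Gamma_sst = 0.090826, Gamma_stt = 0.009800, Gamma_tss = 0.189078, Gamma_tst = 0.384204, Gamma_ttt = -1.181003; k3 = (0.500742, 0.819714, -0.104310, 0.430738)
  k4: at (s, t) = (0.600489, -0.340603), (ds/dtau, dt/dtau) = (0.495434, 0.841202); Gamma_sss = 0.067273, Gamma_sst = 0.125615, Gamma_stt = 0.104496, Gamma_tss = 0.151628, Gamma_tst = 0.439580, Gamma_ttt = -1.106682; k4 = (0.495434, 0.841202, -0.195159, 0.379494)
  Y <- Y + (h/6)(k1 + 2k2 + 2k3 + k4): s = 0.6006, t = -0.3405, ds/dtau = 0.4954, dt/dtau = 0.8410
step 3:
  k1: at (s, t) = (0.600628, -0.340549), (ds/dtau, dt/dtau) = (0.495431, 0.840956); Gamma_sss = 0.067234, Gamma_sst = 0.125663, Gamma_stt = 0.104505, Gamma_tss = 0.151564, Gamma_tst = 0.439687, Gamma_ttt = -1.106518; k1 = (0.495431, 0.840956, -0.195121, 0.378957)
  k2: at (s, t) = (0.625399, -0.298501), (ds/dtau, dt/dtau) = (0.485675, 0.859904); Gamma_sss = 0.045838, Gamma_sst = 0.147729, Gamma_stt = 0.208866, Gamma_tss = 0.115919, Gamma_tst = 0.492331, Gamma_ttt = -1.009171; k2 = (0.485675, 0.859904, -0.288648, 0.307645)
  k3: at (s, t) = (0.624911, -0.297553), (ds/dtau, dt/dtau) = (0.480998, 0.856338); Gamma_sss = 0.045469, Gamma_sst = 0.147991, Gamma_stt = 0.212431, Gamma_tss = 0.115286, Gamma_tst = 0.493159, Gamma_ttt = -1.007289; k3 = (0.480998, 0.856338, -0.288213, 0.305727)
  k4: at (s, t) = (0.648727, -0.254915), (ds/dtau, dt/dtau) = (0.466609, 0.871529); Gamma_sss = 0.028594, Gamma_sst = 0.156412, Gamma_stt = 0.321802, Gamma_tss = 0.083216, Gamma_tst = 0.540584, Gamma_ttt = -0.888233; k4 = (0.466609, 0.871529, -0.377869, 0.216878)
  Y <- Y + (h/6)(k1 + 2k2 + 2k3 + k4): s = 0.6489, t = -0.2548, ds/dtau = 0.4667, dt/dtau = 0.8713

Answer: s = 0.6489, t = -0.2548, ds/dtau = 0.4667, dt/dtau = 0.8713


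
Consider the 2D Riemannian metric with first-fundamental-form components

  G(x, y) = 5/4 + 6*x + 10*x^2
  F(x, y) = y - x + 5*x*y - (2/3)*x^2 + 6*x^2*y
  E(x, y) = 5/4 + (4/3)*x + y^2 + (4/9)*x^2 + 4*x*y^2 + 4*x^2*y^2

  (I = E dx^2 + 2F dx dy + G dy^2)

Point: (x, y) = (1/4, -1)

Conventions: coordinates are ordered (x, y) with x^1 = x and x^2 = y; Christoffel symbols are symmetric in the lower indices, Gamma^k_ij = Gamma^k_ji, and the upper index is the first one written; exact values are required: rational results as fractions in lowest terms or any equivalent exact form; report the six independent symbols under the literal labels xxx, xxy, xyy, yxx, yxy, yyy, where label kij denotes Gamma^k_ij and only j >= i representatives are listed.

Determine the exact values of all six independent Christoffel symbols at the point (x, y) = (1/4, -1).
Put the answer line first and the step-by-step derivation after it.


Answer: Gamma_xxx = -2278/1303, Gamma_xxy = 2433/1303, Gamma_xyy = -5589/2606, Gamma_yxx = -14110/3909, Gamma_yxy = 4226/1303, Gamma_yyy = -2415/1303

E = 139/36, F = -35/12, G = 27/8 at the point
E_x = 68/9, E_y = -9/2, F_x = -28/3, F_y = 21/8, G_x = 11, G_y = 0
EG - F^2 = 1303/288;  g^inv = (288/1303) * [[27/8, 35/12], [35/12, 139/36]]
first-kind symbols [ij,l] = (1/2)(d_i g_jl + d_j g_il - d_l g_ij): [xx,x] = E_x/2 = 34/9, [xx,y] = F_x - E_y/2 = -85/12, [xy,x] = E_y/2 = -9/4, [xy,y] = G_x/2 = 11/2, [yy,x] = F_y - G_x/2 = -23/8, [yy,y] = G_y/2 = 0
Gamma^x_ij = (G*[ij,x] - F*[ij,y])/(EG - F^2), Gamma^y_ij = (E*[ij,y] - F*[ij,x])/(EG - F^2)


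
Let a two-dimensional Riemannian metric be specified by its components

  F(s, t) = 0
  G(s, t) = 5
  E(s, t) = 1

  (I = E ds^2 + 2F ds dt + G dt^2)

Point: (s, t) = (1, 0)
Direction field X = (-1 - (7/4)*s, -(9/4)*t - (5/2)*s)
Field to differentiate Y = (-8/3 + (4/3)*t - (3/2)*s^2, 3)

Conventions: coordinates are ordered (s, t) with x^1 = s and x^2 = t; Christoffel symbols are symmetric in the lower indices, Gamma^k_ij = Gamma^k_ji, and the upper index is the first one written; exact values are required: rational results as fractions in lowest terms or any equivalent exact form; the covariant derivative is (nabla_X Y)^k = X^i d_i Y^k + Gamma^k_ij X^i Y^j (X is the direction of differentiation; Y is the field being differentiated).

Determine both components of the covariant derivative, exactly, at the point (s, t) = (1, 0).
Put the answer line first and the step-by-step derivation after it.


Answer: (nabla_X Y)^s = 59/12, (nabla_X Y)^t = 0

E = 1, F = 0, G = 5 at the point
E_s = 0, E_t = 0, F_s = 0, F_t = 0, G_s = 0, G_t = 0
EG - F^2 = 5;  g^inv = (1/5) * [[5, 0], [0, 1]]
first-kind symbols [ij,l] = (1/2)(d_i g_jl + d_j g_il - d_l g_ij): [ss,s] = E_s/2 = 0, [ss,t] = F_s - E_t/2 = 0, [st,s] = E_t/2 = 0, [st,t] = G_s/2 = 0, [tt,s] = F_t - G_s/2 = 0, [tt,t] = G_t/2 = 0
Gamma^s_ij = (G*[ij,s] - F*[ij,t])/(EG - F^2), Gamma^t_ij = (E*[ij,t] - F*[ij,s])/(EG - F^2)
Gamma_sss = 0, Gamma_sst = 0, Gamma_stt = 0, Gamma_tss = 0, Gamma_tst = 0, Gamma_ttt = 0
X = (-11/4, -5/2), Y = (-25/6, 3) at the point


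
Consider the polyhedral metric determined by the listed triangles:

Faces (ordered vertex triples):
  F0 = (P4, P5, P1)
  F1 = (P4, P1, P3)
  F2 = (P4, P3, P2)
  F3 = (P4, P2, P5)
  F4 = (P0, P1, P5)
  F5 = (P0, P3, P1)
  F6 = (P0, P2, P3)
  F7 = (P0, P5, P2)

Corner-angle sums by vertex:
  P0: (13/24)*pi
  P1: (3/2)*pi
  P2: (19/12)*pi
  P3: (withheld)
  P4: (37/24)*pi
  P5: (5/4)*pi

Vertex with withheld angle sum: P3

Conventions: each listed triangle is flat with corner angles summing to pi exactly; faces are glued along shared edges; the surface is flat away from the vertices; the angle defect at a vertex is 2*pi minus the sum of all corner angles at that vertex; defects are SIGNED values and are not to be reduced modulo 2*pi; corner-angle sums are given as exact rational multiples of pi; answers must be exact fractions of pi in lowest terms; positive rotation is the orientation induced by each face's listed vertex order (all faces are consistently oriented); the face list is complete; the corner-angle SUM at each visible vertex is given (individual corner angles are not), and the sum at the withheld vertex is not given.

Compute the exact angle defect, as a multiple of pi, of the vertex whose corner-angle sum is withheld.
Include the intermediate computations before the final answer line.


V = 6, E = 12, F = 8; chi = V - E + F = 2
Gauss-Bonnet: total defect = 2*pi*chi = 4*pi; visible defects sum to (43/12)*pi

Answer: defect(P3) = (5/12)*pi


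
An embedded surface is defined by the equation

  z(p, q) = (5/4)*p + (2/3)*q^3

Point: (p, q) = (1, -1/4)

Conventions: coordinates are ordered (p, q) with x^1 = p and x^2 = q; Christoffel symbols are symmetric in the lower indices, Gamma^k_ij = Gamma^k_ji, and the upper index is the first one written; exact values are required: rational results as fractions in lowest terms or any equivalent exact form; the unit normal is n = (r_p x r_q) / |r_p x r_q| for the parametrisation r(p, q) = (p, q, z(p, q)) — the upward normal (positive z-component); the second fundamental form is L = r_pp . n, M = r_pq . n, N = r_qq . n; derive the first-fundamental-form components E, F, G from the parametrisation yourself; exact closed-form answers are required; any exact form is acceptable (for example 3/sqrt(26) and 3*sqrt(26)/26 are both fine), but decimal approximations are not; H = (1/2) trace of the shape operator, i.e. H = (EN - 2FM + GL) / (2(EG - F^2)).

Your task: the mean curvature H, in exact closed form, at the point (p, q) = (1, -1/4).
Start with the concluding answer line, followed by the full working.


Answer: H = -656*sqrt(165)/27225

z_p = 5/4, z_q = 1/8, z_pp = 0, z_pq = 0, z_qq = -1
E = 41/16, F = 5/32, G = 65/64; answer radicand W^2 = 165/64
unnormalised second-form numerators: l = 0, m = 0, n = -1; L = l/sqrt(165/64), and similarly M = m/sqrt(W^2), N = n/sqrt(W^2)
H = (E*n - 2*F*m + G*l) / (2*(EG - F^2)*sqrt(W^2)); E*n - 2*F*m + G*l = -41/16, EG - F^2 = 165/64, so H = (-82/165)/sqrt(165/64)


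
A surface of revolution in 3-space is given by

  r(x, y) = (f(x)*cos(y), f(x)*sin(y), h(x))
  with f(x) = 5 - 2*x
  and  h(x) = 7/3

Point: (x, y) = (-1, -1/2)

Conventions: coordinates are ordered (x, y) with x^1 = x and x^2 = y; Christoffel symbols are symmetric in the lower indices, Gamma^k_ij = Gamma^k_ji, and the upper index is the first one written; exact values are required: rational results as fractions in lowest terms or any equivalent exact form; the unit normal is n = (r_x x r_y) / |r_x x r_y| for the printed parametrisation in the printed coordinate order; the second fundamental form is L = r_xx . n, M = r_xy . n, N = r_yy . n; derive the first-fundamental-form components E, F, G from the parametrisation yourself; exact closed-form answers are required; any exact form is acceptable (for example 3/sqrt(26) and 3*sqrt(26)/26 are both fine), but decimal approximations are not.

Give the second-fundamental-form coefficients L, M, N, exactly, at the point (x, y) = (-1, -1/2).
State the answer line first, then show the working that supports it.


Answer: L = 0, M = 0, N = 0

f = 7, f' = -2, f'' = 0, h' = 0, h'' = 0
E = 4, F = 0, G = 49; answer radicand W^2 = 4
unnormalised second-form numerators: l = 0, m = 0, n = 0; L = l/sqrt(4), and similarly M = m/sqrt(W^2), N = n/sqrt(W^2)


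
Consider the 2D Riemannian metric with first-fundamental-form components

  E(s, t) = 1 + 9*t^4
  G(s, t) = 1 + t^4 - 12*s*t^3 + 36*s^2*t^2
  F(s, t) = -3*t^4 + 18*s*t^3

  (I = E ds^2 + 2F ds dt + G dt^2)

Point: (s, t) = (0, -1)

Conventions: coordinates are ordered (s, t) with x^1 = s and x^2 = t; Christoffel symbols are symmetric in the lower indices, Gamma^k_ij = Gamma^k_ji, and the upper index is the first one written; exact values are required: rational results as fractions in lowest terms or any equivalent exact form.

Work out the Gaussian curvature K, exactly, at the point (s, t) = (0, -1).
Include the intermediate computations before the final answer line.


E = 10, F = -3, G = 2, EG - F^2 = 11 at the point
E_s = 0, E_t = -36, F_s = -18, F_t = 12, G_s = 12, G_t = -4
E_tt = 108, F_st = 54, G_ss = 72
Apply the Brioschi formula K = (det M1 - det M2)/(EG - F^2)^2 over the derivative matrices of E, F, G.
M1 = [[-E_tt/2 + F_st - G_ss/2, E_s/2, F_s - E_t/2], [F_t - G_s/2, E, F], [G_t/2, F, G]] = [[-36, 0, 0], [6, 10, -3], [-2, -3, 2]]; det M1 = -396
M2 = [[0, E_t/2, G_s/2], [E_t/2, E, F], [G_s/2, F, G]] = [[0, -18, 6], [-18, 10, -3], [6, -3, 2]]; det M2 = -360
det M1 - det M2 = -36; K = -36 / (11)^2 = -36/121

Answer: K = -36/121
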